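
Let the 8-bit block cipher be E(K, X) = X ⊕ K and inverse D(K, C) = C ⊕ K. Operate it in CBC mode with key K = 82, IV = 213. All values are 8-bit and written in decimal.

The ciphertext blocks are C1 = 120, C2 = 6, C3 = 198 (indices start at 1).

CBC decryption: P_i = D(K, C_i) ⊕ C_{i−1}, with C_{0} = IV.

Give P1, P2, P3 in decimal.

P1: D(K, 120) = 42; 42 ⊕ 213 = 255.
P2: D(K, 6) = 84; 84 ⊕ 120 = 44.
P3: D(K, 198) = 148; 148 ⊕ 6 = 146.

P1 = 255, P2 = 44, P3 = 146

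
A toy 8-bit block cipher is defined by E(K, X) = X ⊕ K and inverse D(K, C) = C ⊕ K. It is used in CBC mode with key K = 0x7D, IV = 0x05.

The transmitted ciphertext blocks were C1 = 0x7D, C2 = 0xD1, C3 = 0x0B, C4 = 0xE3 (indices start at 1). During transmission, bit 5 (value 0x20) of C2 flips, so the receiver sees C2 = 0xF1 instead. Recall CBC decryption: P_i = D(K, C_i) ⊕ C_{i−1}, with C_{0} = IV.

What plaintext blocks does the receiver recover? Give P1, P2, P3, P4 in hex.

Only C2 changed, to 0xF1. In CBC, a change in C_i garbles P_i and flips the same bit in P_{i+1}. Decrypting the received ciphertext:
P1: D(K, 0x7D) = 0x00; 0x00 ⊕ 0x05 = 0x05.
P2: D(K, 0xF1) = 0x8C; 0x8C ⊕ 0x7D = 0xF1.
P3: D(K, 0x0B) = 0x76; 0x76 ⊕ 0xF1 = 0x87.
P4: D(K, 0xE3) = 0x9E; 0x9E ⊕ 0x0B = 0x95.
Blocks that differ from the original plaintext: P2, P3.

P1 = 0x05, P2 = 0xF1, P3 = 0x87, P4 = 0x95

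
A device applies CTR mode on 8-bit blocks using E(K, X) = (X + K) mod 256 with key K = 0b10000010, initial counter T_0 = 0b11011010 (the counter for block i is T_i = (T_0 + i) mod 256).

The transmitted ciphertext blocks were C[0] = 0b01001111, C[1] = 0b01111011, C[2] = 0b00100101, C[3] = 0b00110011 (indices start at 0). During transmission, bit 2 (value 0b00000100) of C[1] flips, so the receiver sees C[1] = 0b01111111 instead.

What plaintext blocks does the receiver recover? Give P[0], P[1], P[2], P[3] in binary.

P[0] = 0b00010011, P[1] = 0b00100010, P[2] = 0b01111011, P[3] = 0b01101100

CTR decryption: S_i = E(K, T_i) where T_i is the counter for block i; P_i = C_i ⊕ S_i.
Only C[1] changed, to 0b01111111. In CTR, a change in C_i flips the same bit in P_i only; the keystream is unaffected. Decrypting the received ciphertext:
P[0]: T = 0b11011010, S = E(K, T) = 0b01011100; 0b01001111 ⊕ 0b01011100 = 0b00010011.
P[1]: T = 0b11011011, S = E(K, T) = 0b01011101; 0b01111111 ⊕ 0b01011101 = 0b00100010.
P[2]: T = 0b11011100, S = E(K, T) = 0b01011110; 0b00100101 ⊕ 0b01011110 = 0b01111011.
P[3]: T = 0b11011101, S = E(K, T) = 0b01011111; 0b00110011 ⊕ 0b01011111 = 0b01101100.
Blocks that differ from the original plaintext: P[1].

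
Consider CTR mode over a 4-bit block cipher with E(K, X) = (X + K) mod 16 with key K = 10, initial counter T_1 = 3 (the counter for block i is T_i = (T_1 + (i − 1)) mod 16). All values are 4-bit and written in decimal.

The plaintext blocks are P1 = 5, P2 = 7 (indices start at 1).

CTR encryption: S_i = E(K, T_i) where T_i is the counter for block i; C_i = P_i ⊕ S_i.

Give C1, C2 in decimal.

C1: T = 3, S = E(K, T) = 13; 5 ⊕ 13 = 8.
C2: T = 4, S = E(K, T) = 14; 7 ⊕ 14 = 9.

C1 = 8, C2 = 9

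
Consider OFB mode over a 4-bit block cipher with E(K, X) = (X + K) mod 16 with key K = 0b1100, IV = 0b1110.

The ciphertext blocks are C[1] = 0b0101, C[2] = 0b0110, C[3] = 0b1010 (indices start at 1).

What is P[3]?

P[3] = 0b1000

OFB decryption: S_i = E(K, S_{i−1}) with S_{0} = IV; P_i = C_i ⊕ S_i.
P[1]: S = E(K, 0b1110) = 0b1010; 0b0101 ⊕ 0b1010 = 0b1111.
P[2]: S = E(K, 0b1010) = 0b0110; 0b0110 ⊕ 0b0110 = 0b0000.
P[3]: S = E(K, 0b0110) = 0b0010; 0b1010 ⊕ 0b0010 = 0b1000.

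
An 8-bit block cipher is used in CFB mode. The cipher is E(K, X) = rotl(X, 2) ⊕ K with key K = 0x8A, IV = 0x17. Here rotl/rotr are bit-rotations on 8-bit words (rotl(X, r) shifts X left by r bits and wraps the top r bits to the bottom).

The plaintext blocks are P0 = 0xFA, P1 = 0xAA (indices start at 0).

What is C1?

CFB encryption: C_i = P_i ⊕ E(K, C_{i−1}), with C_{−1} = IV.
C0: E(K, 0x17) = 0xD6; 0xFA ⊕ 0xD6 = 0x2C.
C1: E(K, 0x2C) = 0x3A; 0xAA ⊕ 0x3A = 0x90.

C1 = 0x90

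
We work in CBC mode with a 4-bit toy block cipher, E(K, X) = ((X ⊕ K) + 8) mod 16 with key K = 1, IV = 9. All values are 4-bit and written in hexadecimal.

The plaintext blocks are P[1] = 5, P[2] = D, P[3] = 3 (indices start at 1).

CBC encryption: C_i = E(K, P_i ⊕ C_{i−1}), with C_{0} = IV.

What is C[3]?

C[1]: P[1] ⊕ 9 = C; E(K, C) = 5.
C[2]: P[2] ⊕ 5 = 8; E(K, 8) = 1.
C[3]: P[3] ⊕ 1 = 2; E(K, 2) = B.

C[3] = B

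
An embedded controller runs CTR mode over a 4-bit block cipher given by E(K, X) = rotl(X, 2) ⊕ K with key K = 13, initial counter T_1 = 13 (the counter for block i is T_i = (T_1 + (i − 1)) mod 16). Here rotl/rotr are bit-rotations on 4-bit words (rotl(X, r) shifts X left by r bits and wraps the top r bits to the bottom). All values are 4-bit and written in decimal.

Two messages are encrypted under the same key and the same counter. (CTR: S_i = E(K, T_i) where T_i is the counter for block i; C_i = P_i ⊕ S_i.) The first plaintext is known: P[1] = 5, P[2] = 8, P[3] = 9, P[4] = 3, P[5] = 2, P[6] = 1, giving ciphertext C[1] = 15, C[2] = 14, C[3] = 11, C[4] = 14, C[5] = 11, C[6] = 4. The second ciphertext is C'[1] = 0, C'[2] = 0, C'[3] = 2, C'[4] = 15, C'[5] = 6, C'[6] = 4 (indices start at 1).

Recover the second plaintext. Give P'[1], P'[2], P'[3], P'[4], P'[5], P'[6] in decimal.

P'[1] = 10, P'[2] = 6, P'[3] = 0, P'[4] = 2, P'[5] = 15, P'[6] = 1

In CTR with a reused counter, both messages share the same keystream S_i, so C_i ⊕ C'_i = P_i ⊕ P'_i and thus P'_i = P_i ⊕ C_i ⊕ C'_i.
P'[1]: 5 ⊕ 15 ⊕ 0 = 10.
P'[2]: 8 ⊕ 14 ⊕ 0 = 6.
P'[3]: 9 ⊕ 11 ⊕ 2 = 0.
P'[4]: 3 ⊕ 14 ⊕ 15 = 2.
P'[5]: 2 ⊕ 11 ⊕ 6 = 15.
P'[6]: 1 ⊕ 4 ⊕ 4 = 1.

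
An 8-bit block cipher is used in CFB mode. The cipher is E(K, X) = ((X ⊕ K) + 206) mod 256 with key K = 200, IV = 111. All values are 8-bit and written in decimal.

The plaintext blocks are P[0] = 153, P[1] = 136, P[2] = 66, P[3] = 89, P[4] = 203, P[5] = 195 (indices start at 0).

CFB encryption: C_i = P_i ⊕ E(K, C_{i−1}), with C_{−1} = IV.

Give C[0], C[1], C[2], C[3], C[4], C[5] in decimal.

C[0] = 236, C[1] = 122, C[2] = 194, C[3] = 129, C[4] = 220, C[5] = 33

C[0]: E(K, 111) = 117; 153 ⊕ 117 = 236.
C[1]: E(K, 236) = 242; 136 ⊕ 242 = 122.
C[2]: E(K, 122) = 128; 66 ⊕ 128 = 194.
C[3]: E(K, 194) = 216; 89 ⊕ 216 = 129.
C[4]: E(K, 129) = 23; 203 ⊕ 23 = 220.
C[5]: E(K, 220) = 226; 195 ⊕ 226 = 33.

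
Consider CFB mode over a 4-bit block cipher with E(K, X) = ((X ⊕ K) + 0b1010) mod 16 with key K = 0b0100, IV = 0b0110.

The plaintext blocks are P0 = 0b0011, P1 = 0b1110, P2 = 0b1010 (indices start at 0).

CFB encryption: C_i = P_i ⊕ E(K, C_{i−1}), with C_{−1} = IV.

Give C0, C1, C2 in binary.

C0 = 0b1111, C1 = 0b1011, C2 = 0b0011

C0: E(K, 0b0110) = 0b1100; 0b0011 ⊕ 0b1100 = 0b1111.
C1: E(K, 0b1111) = 0b0101; 0b1110 ⊕ 0b0101 = 0b1011.
C2: E(K, 0b1011) = 0b1001; 0b1010 ⊕ 0b1001 = 0b0011.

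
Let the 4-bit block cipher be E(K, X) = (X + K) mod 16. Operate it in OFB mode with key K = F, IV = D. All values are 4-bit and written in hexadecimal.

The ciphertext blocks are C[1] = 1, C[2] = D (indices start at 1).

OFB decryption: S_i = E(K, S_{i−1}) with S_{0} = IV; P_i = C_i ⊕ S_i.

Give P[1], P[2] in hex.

P[1]: S = E(K, D) = C; 1 ⊕ C = D.
P[2]: S = E(K, C) = B; D ⊕ B = 6.

P[1] = D, P[2] = 6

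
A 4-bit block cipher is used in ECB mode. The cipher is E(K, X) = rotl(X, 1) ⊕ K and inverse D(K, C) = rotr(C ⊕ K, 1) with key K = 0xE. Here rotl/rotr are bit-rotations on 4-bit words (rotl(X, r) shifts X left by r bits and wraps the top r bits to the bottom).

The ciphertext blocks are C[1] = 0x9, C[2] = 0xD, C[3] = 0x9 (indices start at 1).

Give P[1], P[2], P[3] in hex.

ECB decryption: P_i = D(K, C_i).
P[1]: D(K, 0x9) = 0xB.
P[2]: D(K, 0xD) = 0x9.
P[3]: D(K, 0x9) = 0xB.

P[1] = 0xB, P[2] = 0x9, P[3] = 0xB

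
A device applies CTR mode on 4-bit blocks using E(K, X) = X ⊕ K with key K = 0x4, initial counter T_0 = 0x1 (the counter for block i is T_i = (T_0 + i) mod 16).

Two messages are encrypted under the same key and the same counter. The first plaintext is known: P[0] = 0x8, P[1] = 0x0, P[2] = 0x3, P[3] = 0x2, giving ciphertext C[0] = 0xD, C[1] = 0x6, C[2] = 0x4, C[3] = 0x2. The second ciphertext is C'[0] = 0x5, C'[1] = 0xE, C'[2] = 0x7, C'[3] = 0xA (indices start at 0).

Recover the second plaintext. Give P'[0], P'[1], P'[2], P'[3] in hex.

P'[0] = 0x0, P'[1] = 0x8, P'[2] = 0x0, P'[3] = 0xA

In CTR with a reused counter, both messages share the same keystream S_i, so C_i ⊕ C'_i = P_i ⊕ P'_i and thus P'_i = P_i ⊕ C_i ⊕ C'_i.
P'[0]: 0x8 ⊕ 0xD ⊕ 0x5 = 0x0.
P'[1]: 0x0 ⊕ 0x6 ⊕ 0xE = 0x8.
P'[2]: 0x3 ⊕ 0x4 ⊕ 0x7 = 0x0.
P'[3]: 0x2 ⊕ 0x2 ⊕ 0xA = 0xA.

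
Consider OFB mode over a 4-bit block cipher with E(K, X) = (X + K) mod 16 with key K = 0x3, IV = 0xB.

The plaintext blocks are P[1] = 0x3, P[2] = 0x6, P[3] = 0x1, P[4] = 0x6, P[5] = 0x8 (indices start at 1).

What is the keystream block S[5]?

0xA

OFB encryption: S_i = E(K, S_{i−1}) with S_{0} = IV; C_i = P_i ⊕ S_i.
C[1]: S = E(K, 0xB) = 0xE; 0x3 ⊕ 0xE = 0xD.
C[2]: S = E(K, 0xE) = 0x1; 0x6 ⊕ 0x1 = 0x7.
C[3]: S = E(K, 0x1) = 0x4; 0x1 ⊕ 0x4 = 0x5.
C[4]: S = E(K, 0x4) = 0x7; 0x6 ⊕ 0x7 = 0x1.
C[5]: S = E(K, 0x7) = 0xA; 0x8 ⊕ 0xA = 0x2.
So S[5] = 0xA.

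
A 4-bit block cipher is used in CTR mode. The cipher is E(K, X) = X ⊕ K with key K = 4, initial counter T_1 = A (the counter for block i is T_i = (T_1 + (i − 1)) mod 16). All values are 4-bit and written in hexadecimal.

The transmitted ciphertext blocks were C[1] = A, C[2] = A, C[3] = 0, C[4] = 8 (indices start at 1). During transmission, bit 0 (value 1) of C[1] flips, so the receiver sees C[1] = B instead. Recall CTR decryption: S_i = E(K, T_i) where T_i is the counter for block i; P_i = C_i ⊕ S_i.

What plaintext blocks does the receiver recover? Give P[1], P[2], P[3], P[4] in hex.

P[1] = 5, P[2] = 5, P[3] = 8, P[4] = 1

Only C[1] changed, to B. In CTR, a change in C_i flips the same bit in P_i only; the keystream is unaffected. Decrypting the received ciphertext:
P[1]: T = A, S = E(K, T) = E; B ⊕ E = 5.
P[2]: T = B, S = E(K, T) = F; A ⊕ F = 5.
P[3]: T = C, S = E(K, T) = 8; 0 ⊕ 8 = 8.
P[4]: T = D, S = E(K, T) = 9; 8 ⊕ 9 = 1.
Blocks that differ from the original plaintext: P[1].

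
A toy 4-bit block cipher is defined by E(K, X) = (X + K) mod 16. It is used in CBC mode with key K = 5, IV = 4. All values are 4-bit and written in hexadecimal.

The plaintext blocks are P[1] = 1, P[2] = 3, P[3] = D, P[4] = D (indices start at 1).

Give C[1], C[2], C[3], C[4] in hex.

CBC encryption: C_i = E(K, P_i ⊕ C_{i−1}), with C_{0} = IV.
C[1]: P[1] ⊕ 4 = 5; E(K, 5) = A.
C[2]: P[2] ⊕ A = 9; E(K, 9) = E.
C[3]: P[3] ⊕ E = 3; E(K, 3) = 8.
C[4]: P[4] ⊕ 8 = 5; E(K, 5) = A.

C[1] = A, C[2] = E, C[3] = 8, C[4] = A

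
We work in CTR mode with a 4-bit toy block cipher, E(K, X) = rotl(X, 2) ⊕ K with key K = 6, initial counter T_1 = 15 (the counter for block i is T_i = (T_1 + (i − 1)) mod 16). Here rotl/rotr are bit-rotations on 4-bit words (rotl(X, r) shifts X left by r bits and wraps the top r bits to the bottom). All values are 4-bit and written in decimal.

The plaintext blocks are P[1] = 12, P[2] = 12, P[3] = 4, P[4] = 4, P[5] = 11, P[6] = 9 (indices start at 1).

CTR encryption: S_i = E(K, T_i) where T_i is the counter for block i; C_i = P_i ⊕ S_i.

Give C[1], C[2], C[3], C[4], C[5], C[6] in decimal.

C[1]: T = 15, S = E(K, T) = 9; 12 ⊕ 9 = 5.
C[2]: T = 0, S = E(K, T) = 6; 12 ⊕ 6 = 10.
C[3]: T = 1, S = E(K, T) = 2; 4 ⊕ 2 = 6.
C[4]: T = 2, S = E(K, T) = 14; 4 ⊕ 14 = 10.
C[5]: T = 3, S = E(K, T) = 10; 11 ⊕ 10 = 1.
C[6]: T = 4, S = E(K, T) = 7; 9 ⊕ 7 = 14.

C[1] = 5, C[2] = 10, C[3] = 6, C[4] = 10, C[5] = 1, C[6] = 14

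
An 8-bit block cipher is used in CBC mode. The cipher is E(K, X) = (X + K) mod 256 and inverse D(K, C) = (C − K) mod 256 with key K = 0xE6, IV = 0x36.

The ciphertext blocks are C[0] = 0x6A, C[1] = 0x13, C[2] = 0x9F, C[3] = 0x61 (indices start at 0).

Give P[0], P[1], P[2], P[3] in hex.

P[0] = 0xB2, P[1] = 0x47, P[2] = 0xAA, P[3] = 0xE4

CBC decryption: P_i = D(K, C_i) ⊕ C_{i−1}, with C_{−1} = IV.
P[0]: D(K, 0x6A) = 0x84; 0x84 ⊕ 0x36 = 0xB2.
P[1]: D(K, 0x13) = 0x2D; 0x2D ⊕ 0x6A = 0x47.
P[2]: D(K, 0x9F) = 0xB9; 0xB9 ⊕ 0x13 = 0xAA.
P[3]: D(K, 0x61) = 0x7B; 0x7B ⊕ 0x9F = 0xE4.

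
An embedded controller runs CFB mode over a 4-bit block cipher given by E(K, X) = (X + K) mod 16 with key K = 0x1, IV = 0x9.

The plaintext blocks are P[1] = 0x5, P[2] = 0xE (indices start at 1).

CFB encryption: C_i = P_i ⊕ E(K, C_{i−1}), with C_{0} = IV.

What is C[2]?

C[1]: E(K, 0x9) = 0xA; 0x5 ⊕ 0xA = 0xF.
C[2]: E(K, 0xF) = 0x0; 0xE ⊕ 0x0 = 0xE.

C[2] = 0xE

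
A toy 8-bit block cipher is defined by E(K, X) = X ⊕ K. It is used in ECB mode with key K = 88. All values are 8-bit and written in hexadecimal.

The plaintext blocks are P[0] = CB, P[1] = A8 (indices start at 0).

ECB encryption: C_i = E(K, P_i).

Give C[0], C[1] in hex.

C[0] = 43, C[1] = 20

C[0]: E(K, CB) = 43.
C[1]: E(K, A8) = 20.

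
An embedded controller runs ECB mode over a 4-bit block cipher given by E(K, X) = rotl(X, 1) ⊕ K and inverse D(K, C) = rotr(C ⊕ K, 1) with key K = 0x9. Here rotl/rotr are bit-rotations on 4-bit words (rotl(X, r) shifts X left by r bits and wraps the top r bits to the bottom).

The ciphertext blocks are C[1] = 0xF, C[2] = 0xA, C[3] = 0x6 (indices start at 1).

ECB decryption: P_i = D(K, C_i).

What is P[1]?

P[1] = 0x3

P[1]: D(K, 0xF) = 0x3.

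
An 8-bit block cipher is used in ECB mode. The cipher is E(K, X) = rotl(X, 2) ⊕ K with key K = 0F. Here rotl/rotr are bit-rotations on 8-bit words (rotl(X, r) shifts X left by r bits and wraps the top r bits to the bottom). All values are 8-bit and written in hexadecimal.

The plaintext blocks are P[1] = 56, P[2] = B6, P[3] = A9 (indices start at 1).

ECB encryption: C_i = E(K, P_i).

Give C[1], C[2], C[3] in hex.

C[1] = 56, C[2] = D5, C[3] = A9

C[1]: E(K, 56) = 56.
C[2]: E(K, B6) = D5.
C[3]: E(K, A9) = A9.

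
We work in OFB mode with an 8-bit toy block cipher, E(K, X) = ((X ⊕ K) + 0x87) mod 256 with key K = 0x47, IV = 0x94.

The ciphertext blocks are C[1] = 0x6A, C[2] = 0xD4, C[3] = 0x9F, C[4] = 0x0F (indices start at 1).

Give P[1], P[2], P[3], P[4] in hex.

P[1] = 0x30, P[2] = 0x70, P[3] = 0xF5, P[4] = 0xBB

OFB decryption: S_i = E(K, S_{i−1}) with S_{0} = IV; P_i = C_i ⊕ S_i.
P[1]: S = E(K, 0x94) = 0x5A; 0x6A ⊕ 0x5A = 0x30.
P[2]: S = E(K, 0x5A) = 0xA4; 0xD4 ⊕ 0xA4 = 0x70.
P[3]: S = E(K, 0xA4) = 0x6A; 0x9F ⊕ 0x6A = 0xF5.
P[4]: S = E(K, 0x6A) = 0xB4; 0x0F ⊕ 0xB4 = 0xBB.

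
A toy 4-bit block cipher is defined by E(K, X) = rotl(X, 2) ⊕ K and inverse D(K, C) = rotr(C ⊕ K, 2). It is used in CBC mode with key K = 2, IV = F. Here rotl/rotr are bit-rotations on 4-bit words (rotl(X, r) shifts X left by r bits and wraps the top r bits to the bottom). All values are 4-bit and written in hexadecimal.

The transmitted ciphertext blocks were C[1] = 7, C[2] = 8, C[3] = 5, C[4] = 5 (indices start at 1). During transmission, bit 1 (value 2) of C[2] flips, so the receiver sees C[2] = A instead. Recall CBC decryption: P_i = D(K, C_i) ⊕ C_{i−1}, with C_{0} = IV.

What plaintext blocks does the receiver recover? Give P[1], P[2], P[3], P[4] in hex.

Only C[2] changed, to A. In CBC, a change in C_i garbles P_i and flips the same bit in P_{i+1}. Decrypting the received ciphertext:
P[1]: D(K, 7) = 5; 5 ⊕ F = A.
P[2]: D(K, A) = 2; 2 ⊕ 7 = 5.
P[3]: D(K, 5) = D; D ⊕ A = 7.
P[4]: D(K, 5) = D; D ⊕ 5 = 8.
Blocks that differ from the original plaintext: P[2], P[3].

P[1] = A, P[2] = 5, P[3] = 7, P[4] = 8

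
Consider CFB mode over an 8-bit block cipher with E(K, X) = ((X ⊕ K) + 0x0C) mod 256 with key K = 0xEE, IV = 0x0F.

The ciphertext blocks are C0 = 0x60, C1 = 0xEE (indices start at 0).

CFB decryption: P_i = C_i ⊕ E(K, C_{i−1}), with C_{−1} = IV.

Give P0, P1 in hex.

P0: E(K, 0x0F) = 0xED; 0x60 ⊕ 0xED = 0x8D.
P1: E(K, 0x60) = 0x9A; 0xEE ⊕ 0x9A = 0x74.

P0 = 0x8D, P1 = 0x74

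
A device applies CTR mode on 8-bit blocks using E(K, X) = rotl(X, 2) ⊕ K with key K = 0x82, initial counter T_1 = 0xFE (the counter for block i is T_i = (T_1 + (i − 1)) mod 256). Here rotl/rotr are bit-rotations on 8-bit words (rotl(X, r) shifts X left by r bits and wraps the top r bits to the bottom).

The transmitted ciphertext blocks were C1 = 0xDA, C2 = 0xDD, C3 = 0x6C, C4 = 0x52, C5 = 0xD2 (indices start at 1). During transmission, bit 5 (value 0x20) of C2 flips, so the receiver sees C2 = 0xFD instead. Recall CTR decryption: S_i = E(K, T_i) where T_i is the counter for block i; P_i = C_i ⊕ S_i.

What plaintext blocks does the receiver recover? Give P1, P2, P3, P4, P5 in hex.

Only C2 changed, to 0xFD. In CTR, a change in C_i flips the same bit in P_i only; the keystream is unaffected. Decrypting the received ciphertext:
P1: T = 0xFE, S = E(K, T) = 0x79; 0xDA ⊕ 0x79 = 0xA3.
P2: T = 0xFF, S = E(K, T) = 0x7D; 0xFD ⊕ 0x7D = 0x80.
P3: T = 0x00, S = E(K, T) = 0x82; 0x6C ⊕ 0x82 = 0xEE.
P4: T = 0x01, S = E(K, T) = 0x86; 0x52 ⊕ 0x86 = 0xD4.
P5: T = 0x02, S = E(K, T) = 0x8A; 0xD2 ⊕ 0x8A = 0x58.
Blocks that differ from the original plaintext: P2.

P1 = 0xA3, P2 = 0x80, P3 = 0xEE, P4 = 0xD4, P5 = 0x58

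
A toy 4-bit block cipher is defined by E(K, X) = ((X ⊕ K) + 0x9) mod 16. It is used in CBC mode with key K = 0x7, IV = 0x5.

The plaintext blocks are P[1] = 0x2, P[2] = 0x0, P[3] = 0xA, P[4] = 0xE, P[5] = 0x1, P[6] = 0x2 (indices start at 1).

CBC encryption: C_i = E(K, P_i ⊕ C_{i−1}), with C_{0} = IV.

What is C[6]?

C[6] = 0x4

C[1]: P[1] ⊕ 0x5 = 0x7; E(K, 0x7) = 0x9.
C[2]: P[2] ⊕ 0x9 = 0x9; E(K, 0x9) = 0x7.
C[3]: P[3] ⊕ 0x7 = 0xD; E(K, 0xD) = 0x3.
C[4]: P[4] ⊕ 0x3 = 0xD; E(K, 0xD) = 0x3.
C[5]: P[5] ⊕ 0x3 = 0x2; E(K, 0x2) = 0xE.
C[6]: P[6] ⊕ 0xE = 0xC; E(K, 0xC) = 0x4.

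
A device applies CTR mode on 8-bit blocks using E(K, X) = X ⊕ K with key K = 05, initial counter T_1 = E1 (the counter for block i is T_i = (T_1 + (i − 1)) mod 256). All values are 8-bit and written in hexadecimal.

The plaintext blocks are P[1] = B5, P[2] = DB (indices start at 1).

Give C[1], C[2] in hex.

CTR encryption: S_i = E(K, T_i) where T_i is the counter for block i; C_i = P_i ⊕ S_i.
C[1]: T = E1, S = E(K, T) = E4; B5 ⊕ E4 = 51.
C[2]: T = E2, S = E(K, T) = E7; DB ⊕ E7 = 3C.

C[1] = 51, C[2] = 3C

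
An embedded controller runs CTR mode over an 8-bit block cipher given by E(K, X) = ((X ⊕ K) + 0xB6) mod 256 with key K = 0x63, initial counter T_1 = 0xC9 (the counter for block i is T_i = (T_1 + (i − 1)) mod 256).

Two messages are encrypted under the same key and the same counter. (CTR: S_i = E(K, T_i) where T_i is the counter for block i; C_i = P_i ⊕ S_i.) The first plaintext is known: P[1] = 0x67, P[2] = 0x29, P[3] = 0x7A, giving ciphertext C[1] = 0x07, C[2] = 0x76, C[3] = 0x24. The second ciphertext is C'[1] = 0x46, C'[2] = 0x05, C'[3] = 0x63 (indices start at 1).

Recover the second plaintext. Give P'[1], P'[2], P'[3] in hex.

P'[1] = 0x26, P'[2] = 0x5A, P'[3] = 0x3D

In CTR with a reused counter, both messages share the same keystream S_i, so C_i ⊕ C'_i = P_i ⊕ P'_i and thus P'_i = P_i ⊕ C_i ⊕ C'_i.
P'[1]: 0x67 ⊕ 0x07 ⊕ 0x46 = 0x26.
P'[2]: 0x29 ⊕ 0x76 ⊕ 0x05 = 0x5A.
P'[3]: 0x7A ⊕ 0x24 ⊕ 0x63 = 0x3D.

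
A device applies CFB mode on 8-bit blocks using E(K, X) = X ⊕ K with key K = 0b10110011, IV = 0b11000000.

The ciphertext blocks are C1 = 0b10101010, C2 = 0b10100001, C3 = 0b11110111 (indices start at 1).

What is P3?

P3 = 0b11100101

CFB decryption: P_i = C_i ⊕ E(K, C_{i−1}), with C_{0} = IV.
P3: E(K, 0b10100001) = 0b00010010; 0b11110111 ⊕ 0b00010010 = 0b11100101.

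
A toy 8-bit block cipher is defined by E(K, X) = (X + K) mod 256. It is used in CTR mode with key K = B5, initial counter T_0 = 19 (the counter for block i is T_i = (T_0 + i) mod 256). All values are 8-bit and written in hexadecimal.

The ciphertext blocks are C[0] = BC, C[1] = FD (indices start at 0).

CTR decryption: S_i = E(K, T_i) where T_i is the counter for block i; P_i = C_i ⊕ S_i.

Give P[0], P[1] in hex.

P[0] = 72, P[1] = 32

P[0]: T = 19, S = E(K, T) = CE; BC ⊕ CE = 72.
P[1]: T = 1A, S = E(K, T) = CF; FD ⊕ CF = 32.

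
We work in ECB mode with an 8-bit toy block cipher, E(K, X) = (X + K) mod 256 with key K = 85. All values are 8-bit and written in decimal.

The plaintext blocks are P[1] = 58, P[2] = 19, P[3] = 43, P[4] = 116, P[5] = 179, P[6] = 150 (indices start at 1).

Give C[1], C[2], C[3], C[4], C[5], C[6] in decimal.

C[1] = 143, C[2] = 104, C[3] = 128, C[4] = 201, C[5] = 8, C[6] = 235

ECB encryption: C_i = E(K, P_i).
C[1]: E(K, 58) = 143.
C[2]: E(K, 19) = 104.
C[3]: E(K, 43) = 128.
C[4]: E(K, 116) = 201.
C[5]: E(K, 179) = 8.
C[6]: E(K, 150) = 235.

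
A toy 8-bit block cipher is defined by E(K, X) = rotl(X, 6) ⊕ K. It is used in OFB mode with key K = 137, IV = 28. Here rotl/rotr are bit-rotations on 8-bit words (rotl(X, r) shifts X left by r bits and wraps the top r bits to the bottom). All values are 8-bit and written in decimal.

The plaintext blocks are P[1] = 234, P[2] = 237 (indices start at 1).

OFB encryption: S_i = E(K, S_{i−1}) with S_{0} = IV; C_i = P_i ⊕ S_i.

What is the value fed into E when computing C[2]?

142

C[1]: S = E(K, 28) = 142; 234 ⊕ 142 = 100.
C[2]: S = E(K, 142) = 42; 237 ⊕ 42 = 199.
So the input to E for block [2] is 142.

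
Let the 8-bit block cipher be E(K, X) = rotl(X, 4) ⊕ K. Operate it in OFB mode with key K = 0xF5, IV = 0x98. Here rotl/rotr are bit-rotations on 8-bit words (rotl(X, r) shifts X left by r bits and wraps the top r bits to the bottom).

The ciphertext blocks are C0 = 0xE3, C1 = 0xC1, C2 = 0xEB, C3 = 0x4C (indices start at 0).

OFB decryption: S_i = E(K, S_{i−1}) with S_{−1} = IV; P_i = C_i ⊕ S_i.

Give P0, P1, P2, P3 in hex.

P0 = 0x9F, P1 = 0xF3, P2 = 0x3D, P3 = 0xD4

P0: S = E(K, 0x98) = 0x7C; 0xE3 ⊕ 0x7C = 0x9F.
P1: S = E(K, 0x7C) = 0x32; 0xC1 ⊕ 0x32 = 0xF3.
P2: S = E(K, 0x32) = 0xD6; 0xEB ⊕ 0xD6 = 0x3D.
P3: S = E(K, 0xD6) = 0x98; 0x4C ⊕ 0x98 = 0xD4.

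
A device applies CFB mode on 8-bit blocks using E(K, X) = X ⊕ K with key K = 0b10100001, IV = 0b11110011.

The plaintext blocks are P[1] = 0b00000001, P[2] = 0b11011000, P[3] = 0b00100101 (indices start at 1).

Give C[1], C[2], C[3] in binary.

C[1] = 0b01010011, C[2] = 0b00101010, C[3] = 0b10101110

CFB encryption: C_i = P_i ⊕ E(K, C_{i−1}), with C_{0} = IV.
C[1]: E(K, 0b11110011) = 0b01010010; 0b00000001 ⊕ 0b01010010 = 0b01010011.
C[2]: E(K, 0b01010011) = 0b11110010; 0b11011000 ⊕ 0b11110010 = 0b00101010.
C[3]: E(K, 0b00101010) = 0b10001011; 0b00100101 ⊕ 0b10001011 = 0b10101110.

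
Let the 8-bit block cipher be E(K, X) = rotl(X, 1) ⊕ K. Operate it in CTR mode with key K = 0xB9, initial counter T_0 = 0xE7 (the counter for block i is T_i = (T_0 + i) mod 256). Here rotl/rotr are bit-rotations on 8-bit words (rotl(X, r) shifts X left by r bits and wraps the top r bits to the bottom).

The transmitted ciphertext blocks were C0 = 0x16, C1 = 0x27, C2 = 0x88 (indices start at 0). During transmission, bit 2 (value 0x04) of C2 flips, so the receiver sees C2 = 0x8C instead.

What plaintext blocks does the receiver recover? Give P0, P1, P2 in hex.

P0 = 0x60, P1 = 0x4F, P2 = 0xE6

CTR decryption: S_i = E(K, T_i) where T_i is the counter for block i; P_i = C_i ⊕ S_i.
Only C2 changed, to 0x8C. In CTR, a change in C_i flips the same bit in P_i only; the keystream is unaffected. Decrypting the received ciphertext:
P0: T = 0xE7, S = E(K, T) = 0x76; 0x16 ⊕ 0x76 = 0x60.
P1: T = 0xE8, S = E(K, T) = 0x68; 0x27 ⊕ 0x68 = 0x4F.
P2: T = 0xE9, S = E(K, T) = 0x6A; 0x8C ⊕ 0x6A = 0xE6.
Blocks that differ from the original plaintext: P2.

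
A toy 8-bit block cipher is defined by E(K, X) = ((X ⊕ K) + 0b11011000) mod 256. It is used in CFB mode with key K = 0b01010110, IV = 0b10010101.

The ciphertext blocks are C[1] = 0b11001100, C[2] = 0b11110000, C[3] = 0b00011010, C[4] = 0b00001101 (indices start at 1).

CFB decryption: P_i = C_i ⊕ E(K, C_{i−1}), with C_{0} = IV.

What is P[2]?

P[2] = 0b10000010

P[2]: E(K, 0b11001100) = 0b01110010; 0b11110000 ⊕ 0b01110010 = 0b10000010.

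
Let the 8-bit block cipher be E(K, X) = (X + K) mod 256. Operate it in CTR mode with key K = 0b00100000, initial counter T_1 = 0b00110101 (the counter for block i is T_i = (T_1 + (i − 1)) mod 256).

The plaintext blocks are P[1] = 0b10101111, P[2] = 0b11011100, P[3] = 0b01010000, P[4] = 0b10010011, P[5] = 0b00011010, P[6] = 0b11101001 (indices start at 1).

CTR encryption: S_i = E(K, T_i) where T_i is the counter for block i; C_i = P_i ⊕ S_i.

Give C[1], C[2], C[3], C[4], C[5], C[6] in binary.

C[1] = 0b11111010, C[2] = 0b10001010, C[3] = 0b00000111, C[4] = 0b11001011, C[5] = 0b01000011, C[6] = 0b10110011

C[1]: T = 0b00110101, S = E(K, T) = 0b01010101; 0b10101111 ⊕ 0b01010101 = 0b11111010.
C[2]: T = 0b00110110, S = E(K, T) = 0b01010110; 0b11011100 ⊕ 0b01010110 = 0b10001010.
C[3]: T = 0b00110111, S = E(K, T) = 0b01010111; 0b01010000 ⊕ 0b01010111 = 0b00000111.
C[4]: T = 0b00111000, S = E(K, T) = 0b01011000; 0b10010011 ⊕ 0b01011000 = 0b11001011.
C[5]: T = 0b00111001, S = E(K, T) = 0b01011001; 0b00011010 ⊕ 0b01011001 = 0b01000011.
C[6]: T = 0b00111010, S = E(K, T) = 0b01011010; 0b11101001 ⊕ 0b01011010 = 0b10110011.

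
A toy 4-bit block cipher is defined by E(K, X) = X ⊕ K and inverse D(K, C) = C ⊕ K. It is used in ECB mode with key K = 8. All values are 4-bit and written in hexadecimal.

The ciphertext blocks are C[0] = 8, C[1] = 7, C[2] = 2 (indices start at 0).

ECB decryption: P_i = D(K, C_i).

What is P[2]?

P[2] = A

P[2]: D(K, 2) = A.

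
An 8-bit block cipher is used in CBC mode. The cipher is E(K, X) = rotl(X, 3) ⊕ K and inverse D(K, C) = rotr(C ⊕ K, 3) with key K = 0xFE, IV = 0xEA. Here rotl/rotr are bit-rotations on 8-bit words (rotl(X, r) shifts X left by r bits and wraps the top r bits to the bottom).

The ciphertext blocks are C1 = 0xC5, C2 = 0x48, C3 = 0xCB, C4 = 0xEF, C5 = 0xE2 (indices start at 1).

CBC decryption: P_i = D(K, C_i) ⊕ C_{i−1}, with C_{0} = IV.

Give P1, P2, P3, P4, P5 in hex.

P1 = 0x8D, P2 = 0x13, P3 = 0xEE, P4 = 0xE9, P5 = 0x6C

P1: D(K, 0xC5) = 0x67; 0x67 ⊕ 0xEA = 0x8D.
P2: D(K, 0x48) = 0xD6; 0xD6 ⊕ 0xC5 = 0x13.
P3: D(K, 0xCB) = 0xA6; 0xA6 ⊕ 0x48 = 0xEE.
P4: D(K, 0xEF) = 0x22; 0x22 ⊕ 0xCB = 0xE9.
P5: D(K, 0xE2) = 0x83; 0x83 ⊕ 0xEF = 0x6C.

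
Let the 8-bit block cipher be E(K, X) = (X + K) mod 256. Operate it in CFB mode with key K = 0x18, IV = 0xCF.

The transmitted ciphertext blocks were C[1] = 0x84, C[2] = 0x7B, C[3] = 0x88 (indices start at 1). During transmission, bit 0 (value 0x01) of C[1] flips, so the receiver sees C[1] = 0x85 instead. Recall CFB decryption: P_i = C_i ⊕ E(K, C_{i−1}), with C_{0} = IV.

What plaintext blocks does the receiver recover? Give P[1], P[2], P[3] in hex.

P[1] = 0x62, P[2] = 0xE6, P[3] = 0x1B

Only C[1] changed, to 0x85. In CFB, a change in C_i flips the same bit in P_i and garbles P_{i+1}. Decrypting the received ciphertext:
P[1]: E(K, 0xCF) = 0xE7; 0x85 ⊕ 0xE7 = 0x62.
P[2]: E(K, 0x85) = 0x9D; 0x7B ⊕ 0x9D = 0xE6.
P[3]: E(K, 0x7B) = 0x93; 0x88 ⊕ 0x93 = 0x1B.
Blocks that differ from the original plaintext: P[1], P[2].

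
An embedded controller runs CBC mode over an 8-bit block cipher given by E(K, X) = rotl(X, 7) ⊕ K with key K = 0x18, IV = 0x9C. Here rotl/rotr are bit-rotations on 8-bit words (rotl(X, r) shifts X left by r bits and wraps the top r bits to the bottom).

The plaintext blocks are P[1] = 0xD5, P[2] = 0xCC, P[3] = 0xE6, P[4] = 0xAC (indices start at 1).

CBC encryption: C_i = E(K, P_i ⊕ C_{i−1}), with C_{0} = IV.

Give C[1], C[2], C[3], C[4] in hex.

C[1] = 0xBC, C[2] = 0x20, C[3] = 0x7B, C[4] = 0xF3

C[1]: P[1] ⊕ 0x9C = 0x49; E(K, 0x49) = 0xBC.
C[2]: P[2] ⊕ 0xBC = 0x70; E(K, 0x70) = 0x20.
C[3]: P[3] ⊕ 0x20 = 0xC6; E(K, 0xC6) = 0x7B.
C[4]: P[4] ⊕ 0x7B = 0xD7; E(K, 0xD7) = 0xF3.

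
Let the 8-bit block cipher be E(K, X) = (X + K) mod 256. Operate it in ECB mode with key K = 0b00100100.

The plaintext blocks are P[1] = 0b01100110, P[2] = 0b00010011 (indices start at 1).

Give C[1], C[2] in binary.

ECB encryption: C_i = E(K, P_i).
C[1]: E(K, 0b01100110) = 0b10001010.
C[2]: E(K, 0b00010011) = 0b00110111.

C[1] = 0b10001010, C[2] = 0b00110111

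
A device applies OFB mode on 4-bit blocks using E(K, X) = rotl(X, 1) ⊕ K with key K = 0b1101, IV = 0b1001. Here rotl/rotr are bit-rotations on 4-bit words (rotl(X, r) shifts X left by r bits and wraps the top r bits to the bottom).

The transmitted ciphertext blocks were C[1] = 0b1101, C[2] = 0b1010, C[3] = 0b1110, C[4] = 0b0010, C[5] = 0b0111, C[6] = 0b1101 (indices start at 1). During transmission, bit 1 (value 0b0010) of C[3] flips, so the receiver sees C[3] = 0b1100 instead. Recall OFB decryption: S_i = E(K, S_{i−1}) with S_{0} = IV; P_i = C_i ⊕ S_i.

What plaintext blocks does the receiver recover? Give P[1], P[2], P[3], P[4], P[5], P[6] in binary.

Only C[3] changed, to 0b1100. In OFB, a change in C_i flips the same bit in P_i only; the keystream is unaffected. Decrypting the received ciphertext:
P[1]: S = E(K, 0b1001) = 0b1110; 0b1101 ⊕ 0b1110 = 0b0011.
P[2]: S = E(K, 0b1110) = 0b0000; 0b1010 ⊕ 0b0000 = 0b1010.
P[3]: S = E(K, 0b0000) = 0b1101; 0b1100 ⊕ 0b1101 = 0b0001.
P[4]: S = E(K, 0b1101) = 0b0110; 0b0010 ⊕ 0b0110 = 0b0100.
P[5]: S = E(K, 0b0110) = 0b0001; 0b0111 ⊕ 0b0001 = 0b0110.
P[6]: S = E(K, 0b0001) = 0b1111; 0b1101 ⊕ 0b1111 = 0b0010.
Blocks that differ from the original plaintext: P[3].

P[1] = 0b0011, P[2] = 0b1010, P[3] = 0b0001, P[4] = 0b0100, P[5] = 0b0110, P[6] = 0b0010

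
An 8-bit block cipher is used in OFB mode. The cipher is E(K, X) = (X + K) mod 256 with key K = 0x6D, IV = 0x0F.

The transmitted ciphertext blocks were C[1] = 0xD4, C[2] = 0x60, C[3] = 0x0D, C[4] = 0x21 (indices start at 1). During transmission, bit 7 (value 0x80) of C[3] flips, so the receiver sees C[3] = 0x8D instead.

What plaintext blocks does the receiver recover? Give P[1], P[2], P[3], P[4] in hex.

P[1] = 0xA8, P[2] = 0x89, P[3] = 0xDB, P[4] = 0xE2

OFB decryption: S_i = E(K, S_{i−1}) with S_{0} = IV; P_i = C_i ⊕ S_i.
Only C[3] changed, to 0x8D. In OFB, a change in C_i flips the same bit in P_i only; the keystream is unaffected. Decrypting the received ciphertext:
P[1]: S = E(K, 0x0F) = 0x7C; 0xD4 ⊕ 0x7C = 0xA8.
P[2]: S = E(K, 0x7C) = 0xE9; 0x60 ⊕ 0xE9 = 0x89.
P[3]: S = E(K, 0xE9) = 0x56; 0x8D ⊕ 0x56 = 0xDB.
P[4]: S = E(K, 0x56) = 0xC3; 0x21 ⊕ 0xC3 = 0xE2.
Blocks that differ from the original plaintext: P[3].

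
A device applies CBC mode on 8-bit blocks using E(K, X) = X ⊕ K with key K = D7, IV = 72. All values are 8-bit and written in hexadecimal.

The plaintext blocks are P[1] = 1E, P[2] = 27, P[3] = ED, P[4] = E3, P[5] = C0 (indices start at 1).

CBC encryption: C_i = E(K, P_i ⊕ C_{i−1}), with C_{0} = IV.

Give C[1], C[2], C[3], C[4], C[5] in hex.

C[1]: P[1] ⊕ 72 = 6C; E(K, 6C) = BB.
C[2]: P[2] ⊕ BB = 9C; E(K, 9C) = 4B.
C[3]: P[3] ⊕ 4B = A6; E(K, A6) = 71.
C[4]: P[4] ⊕ 71 = 92; E(K, 92) = 45.
C[5]: P[5] ⊕ 45 = 85; E(K, 85) = 52.

C[1] = BB, C[2] = 4B, C[3] = 71, C[4] = 45, C[5] = 52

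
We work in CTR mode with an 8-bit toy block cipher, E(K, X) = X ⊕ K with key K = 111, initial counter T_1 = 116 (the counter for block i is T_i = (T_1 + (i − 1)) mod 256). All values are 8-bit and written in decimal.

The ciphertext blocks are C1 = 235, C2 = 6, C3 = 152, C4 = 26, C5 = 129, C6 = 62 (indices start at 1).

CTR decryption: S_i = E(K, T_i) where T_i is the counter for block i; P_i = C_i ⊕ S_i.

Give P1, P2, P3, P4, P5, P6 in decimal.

P1 = 240, P2 = 28, P3 = 129, P4 = 2, P5 = 150, P6 = 40

P1: T = 116, S = E(K, T) = 27; 235 ⊕ 27 = 240.
P2: T = 117, S = E(K, T) = 26; 6 ⊕ 26 = 28.
P3: T = 118, S = E(K, T) = 25; 152 ⊕ 25 = 129.
P4: T = 119, S = E(K, T) = 24; 26 ⊕ 24 = 2.
P5: T = 120, S = E(K, T) = 23; 129 ⊕ 23 = 150.
P6: T = 121, S = E(K, T) = 22; 62 ⊕ 22 = 40.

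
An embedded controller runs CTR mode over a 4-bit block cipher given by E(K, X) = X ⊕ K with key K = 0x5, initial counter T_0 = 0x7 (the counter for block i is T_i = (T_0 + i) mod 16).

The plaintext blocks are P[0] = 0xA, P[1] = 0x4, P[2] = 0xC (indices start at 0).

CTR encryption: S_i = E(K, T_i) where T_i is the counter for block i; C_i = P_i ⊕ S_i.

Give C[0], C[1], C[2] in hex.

C[0]: T = 0x7, S = E(K, T) = 0x2; 0xA ⊕ 0x2 = 0x8.
C[1]: T = 0x8, S = E(K, T) = 0xD; 0x4 ⊕ 0xD = 0x9.
C[2]: T = 0x9, S = E(K, T) = 0xC; 0xC ⊕ 0xC = 0x0.

C[0] = 0x8, C[1] = 0x9, C[2] = 0x0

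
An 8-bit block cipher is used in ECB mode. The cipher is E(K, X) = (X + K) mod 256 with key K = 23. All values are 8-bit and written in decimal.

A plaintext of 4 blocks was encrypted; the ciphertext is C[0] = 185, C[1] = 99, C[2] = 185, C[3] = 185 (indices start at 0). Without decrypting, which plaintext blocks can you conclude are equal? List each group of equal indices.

P[0] = P[2] = P[3]

ECB encrypts each block independently with the same key, so equal ciphertext blocks imply equal plaintext blocks.
C[0] = C[2] = C[3] = 185, so P[0] = P[2] = P[3].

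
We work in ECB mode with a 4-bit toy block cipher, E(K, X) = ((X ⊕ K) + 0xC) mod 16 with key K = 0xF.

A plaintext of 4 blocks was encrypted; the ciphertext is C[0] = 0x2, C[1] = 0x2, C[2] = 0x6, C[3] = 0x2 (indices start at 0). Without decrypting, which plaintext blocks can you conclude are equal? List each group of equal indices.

P[0] = P[1] = P[3]

ECB encrypts each block independently with the same key, so equal ciphertext blocks imply equal plaintext blocks.
C[0] = C[1] = C[3] = 0x2, so P[0] = P[1] = P[3].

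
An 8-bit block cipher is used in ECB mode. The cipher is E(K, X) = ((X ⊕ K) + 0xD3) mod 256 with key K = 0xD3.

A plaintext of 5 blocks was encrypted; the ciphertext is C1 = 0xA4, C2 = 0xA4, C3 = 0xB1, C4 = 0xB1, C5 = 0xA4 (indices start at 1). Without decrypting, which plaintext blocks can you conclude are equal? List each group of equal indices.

P1 = P2 = P5; P3 = P4

ECB encrypts each block independently with the same key, so equal ciphertext blocks imply equal plaintext blocks.
C1 = C2 = C5 = 0xA4, so P1 = P2 = P5.
C3 = C4 = 0xB1, so P3 = P4.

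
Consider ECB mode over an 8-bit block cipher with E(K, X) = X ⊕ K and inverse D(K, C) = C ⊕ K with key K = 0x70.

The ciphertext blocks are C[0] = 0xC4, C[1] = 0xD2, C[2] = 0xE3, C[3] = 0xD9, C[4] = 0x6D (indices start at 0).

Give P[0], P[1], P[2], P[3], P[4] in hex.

ECB decryption: P_i = D(K, C_i).
P[0]: D(K, 0xC4) = 0xB4.
P[1]: D(K, 0xD2) = 0xA2.
P[2]: D(K, 0xE3) = 0x93.
P[3]: D(K, 0xD9) = 0xA9.
P[4]: D(K, 0x6D) = 0x1D.

P[0] = 0xB4, P[1] = 0xA2, P[2] = 0x93, P[3] = 0xA9, P[4] = 0x1D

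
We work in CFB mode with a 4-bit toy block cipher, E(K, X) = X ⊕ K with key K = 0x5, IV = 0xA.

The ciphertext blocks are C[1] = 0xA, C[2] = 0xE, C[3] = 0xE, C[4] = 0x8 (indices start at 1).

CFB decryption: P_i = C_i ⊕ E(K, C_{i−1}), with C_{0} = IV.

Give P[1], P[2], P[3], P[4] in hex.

P[1]: E(K, 0xA) = 0xF; 0xA ⊕ 0xF = 0x5.
P[2]: E(K, 0xA) = 0xF; 0xE ⊕ 0xF = 0x1.
P[3]: E(K, 0xE) = 0xB; 0xE ⊕ 0xB = 0x5.
P[4]: E(K, 0xE) = 0xB; 0x8 ⊕ 0xB = 0x3.

P[1] = 0x5, P[2] = 0x1, P[3] = 0x5, P[4] = 0x3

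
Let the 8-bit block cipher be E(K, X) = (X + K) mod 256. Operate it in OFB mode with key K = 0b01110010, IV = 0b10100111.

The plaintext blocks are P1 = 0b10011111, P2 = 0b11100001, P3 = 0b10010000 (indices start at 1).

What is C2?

OFB encryption: S_i = E(K, S_{i−1}) with S_{0} = IV; C_i = P_i ⊕ S_i.
C1: S = E(K, 0b10100111) = 0b00011001; 0b10011111 ⊕ 0b00011001 = 0b10000110.
C2: S = E(K, 0b00011001) = 0b10001011; 0b11100001 ⊕ 0b10001011 = 0b01101010.

C2 = 0b01101010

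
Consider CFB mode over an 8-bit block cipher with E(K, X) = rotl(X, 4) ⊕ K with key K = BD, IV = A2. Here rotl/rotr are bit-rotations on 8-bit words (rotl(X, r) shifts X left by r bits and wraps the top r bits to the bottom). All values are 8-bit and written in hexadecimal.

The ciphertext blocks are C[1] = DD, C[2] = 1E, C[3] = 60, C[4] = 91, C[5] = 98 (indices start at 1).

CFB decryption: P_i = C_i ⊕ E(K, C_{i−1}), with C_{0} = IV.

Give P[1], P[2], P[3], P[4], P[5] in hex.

P[1]: E(K, A2) = 97; DD ⊕ 97 = 4A.
P[2]: E(K, DD) = 60; 1E ⊕ 60 = 7E.
P[3]: E(K, 1E) = 5C; 60 ⊕ 5C = 3C.
P[4]: E(K, 60) = BB; 91 ⊕ BB = 2A.
P[5]: E(K, 91) = A4; 98 ⊕ A4 = 3C.

P[1] = 4A, P[2] = 7E, P[3] = 3C, P[4] = 2A, P[5] = 3C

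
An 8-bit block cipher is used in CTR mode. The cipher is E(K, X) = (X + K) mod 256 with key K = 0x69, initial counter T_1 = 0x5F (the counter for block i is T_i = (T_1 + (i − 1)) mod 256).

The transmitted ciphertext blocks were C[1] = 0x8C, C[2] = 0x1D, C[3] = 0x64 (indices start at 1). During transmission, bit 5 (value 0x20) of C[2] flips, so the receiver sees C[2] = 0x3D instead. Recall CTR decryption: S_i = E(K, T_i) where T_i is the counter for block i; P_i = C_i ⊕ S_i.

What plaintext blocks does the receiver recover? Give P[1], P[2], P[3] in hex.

P[1] = 0x44, P[2] = 0xF4, P[3] = 0xAE

Only C[2] changed, to 0x3D. In CTR, a change in C_i flips the same bit in P_i only; the keystream is unaffected. Decrypting the received ciphertext:
P[1]: T = 0x5F, S = E(K, T) = 0xC8; 0x8C ⊕ 0xC8 = 0x44.
P[2]: T = 0x60, S = E(K, T) = 0xC9; 0x3D ⊕ 0xC9 = 0xF4.
P[3]: T = 0x61, S = E(K, T) = 0xCA; 0x64 ⊕ 0xCA = 0xAE.
Blocks that differ from the original plaintext: P[2].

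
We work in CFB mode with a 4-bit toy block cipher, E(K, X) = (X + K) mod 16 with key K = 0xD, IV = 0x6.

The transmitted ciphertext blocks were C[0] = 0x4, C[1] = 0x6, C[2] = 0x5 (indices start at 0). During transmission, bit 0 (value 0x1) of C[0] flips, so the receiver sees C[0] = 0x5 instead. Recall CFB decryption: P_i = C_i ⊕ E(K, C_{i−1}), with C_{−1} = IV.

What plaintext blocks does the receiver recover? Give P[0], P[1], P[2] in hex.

Only C[0] changed, to 0x5. In CFB, a change in C_i flips the same bit in P_i and garbles P_{i+1}. Decrypting the received ciphertext:
P[0]: E(K, 0x6) = 0x3; 0x5 ⊕ 0x3 = 0x6.
P[1]: E(K, 0x5) = 0x2; 0x6 ⊕ 0x2 = 0x4.
P[2]: E(K, 0x6) = 0x3; 0x5 ⊕ 0x3 = 0x6.
Blocks that differ from the original plaintext: P[0], P[1].

P[0] = 0x6, P[1] = 0x4, P[2] = 0x6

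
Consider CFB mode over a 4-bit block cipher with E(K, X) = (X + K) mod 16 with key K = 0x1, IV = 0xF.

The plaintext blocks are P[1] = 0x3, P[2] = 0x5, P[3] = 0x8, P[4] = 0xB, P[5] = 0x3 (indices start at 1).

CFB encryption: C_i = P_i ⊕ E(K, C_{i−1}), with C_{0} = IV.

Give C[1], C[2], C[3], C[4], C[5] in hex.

C[1] = 0x3, C[2] = 0x1, C[3] = 0xA, C[4] = 0x0, C[5] = 0x2

C[1]: E(K, 0xF) = 0x0; 0x3 ⊕ 0x0 = 0x3.
C[2]: E(K, 0x3) = 0x4; 0x5 ⊕ 0x4 = 0x1.
C[3]: E(K, 0x1) = 0x2; 0x8 ⊕ 0x2 = 0xA.
C[4]: E(K, 0xA) = 0xB; 0xB ⊕ 0xB = 0x0.
C[5]: E(K, 0x0) = 0x1; 0x3 ⊕ 0x1 = 0x2.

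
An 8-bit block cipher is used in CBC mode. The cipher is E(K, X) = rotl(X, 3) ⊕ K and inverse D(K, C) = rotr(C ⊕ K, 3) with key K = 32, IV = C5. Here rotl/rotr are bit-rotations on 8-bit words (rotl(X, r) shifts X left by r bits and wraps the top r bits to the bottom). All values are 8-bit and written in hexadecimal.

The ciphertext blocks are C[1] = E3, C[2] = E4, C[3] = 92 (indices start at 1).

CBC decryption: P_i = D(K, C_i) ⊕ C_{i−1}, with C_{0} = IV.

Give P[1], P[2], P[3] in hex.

P[1] = FF, P[2] = 39, P[3] = F0

P[1]: D(K, E3) = 3A; 3A ⊕ C5 = FF.
P[2]: D(K, E4) = DA; DA ⊕ E3 = 39.
P[3]: D(K, 92) = 14; 14 ⊕ E4 = F0.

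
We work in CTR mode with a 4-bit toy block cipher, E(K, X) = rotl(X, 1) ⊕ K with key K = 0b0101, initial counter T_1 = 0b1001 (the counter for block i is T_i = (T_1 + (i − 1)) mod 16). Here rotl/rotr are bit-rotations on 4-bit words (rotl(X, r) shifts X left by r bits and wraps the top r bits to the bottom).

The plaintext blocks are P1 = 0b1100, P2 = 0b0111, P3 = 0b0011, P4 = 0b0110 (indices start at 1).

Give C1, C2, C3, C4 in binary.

CTR encryption: S_i = E(K, T_i) where T_i is the counter for block i; C_i = P_i ⊕ S_i.
C1: T = 0b1001, S = E(K, T) = 0b0110; 0b1100 ⊕ 0b0110 = 0b1010.
C2: T = 0b1010, S = E(K, T) = 0b0000; 0b0111 ⊕ 0b0000 = 0b0111.
C3: T = 0b1011, S = E(K, T) = 0b0010; 0b0011 ⊕ 0b0010 = 0b0001.
C4: T = 0b1100, S = E(K, T) = 0b1100; 0b0110 ⊕ 0b1100 = 0b1010.

C1 = 0b1010, C2 = 0b0111, C3 = 0b0001, C4 = 0b1010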